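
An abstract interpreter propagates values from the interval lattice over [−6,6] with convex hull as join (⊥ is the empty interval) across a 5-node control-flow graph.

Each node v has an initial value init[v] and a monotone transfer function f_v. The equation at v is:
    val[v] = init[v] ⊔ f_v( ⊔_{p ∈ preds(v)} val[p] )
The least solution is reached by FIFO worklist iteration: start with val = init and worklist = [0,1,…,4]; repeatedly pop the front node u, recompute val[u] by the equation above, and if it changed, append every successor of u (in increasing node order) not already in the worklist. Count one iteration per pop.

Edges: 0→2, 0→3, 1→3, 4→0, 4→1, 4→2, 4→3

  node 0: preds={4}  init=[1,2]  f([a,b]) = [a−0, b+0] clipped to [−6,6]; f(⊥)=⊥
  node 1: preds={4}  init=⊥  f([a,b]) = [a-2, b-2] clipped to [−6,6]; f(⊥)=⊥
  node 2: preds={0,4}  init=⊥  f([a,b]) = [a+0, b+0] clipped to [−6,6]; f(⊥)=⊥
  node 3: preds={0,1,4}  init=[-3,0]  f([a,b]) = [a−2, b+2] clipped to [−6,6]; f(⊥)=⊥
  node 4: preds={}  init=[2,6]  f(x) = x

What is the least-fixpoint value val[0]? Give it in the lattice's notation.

[1,6]

Worklist (5 pops):
  #1 pop 0: in=[2,6] → [1,6] (was [1,2]); enqueue []
  #2 pop 1: in=[2,6] → [0,4] (was ⊥); enqueue []
  #3 pop 2: in=[1,6] → [1,6] (was ⊥); enqueue []
  #4 pop 3: in=[0,6] → [-3,6] (was [-3,0]); enqueue []
  #5 pop 4: in=⊥ → [2,6] (no change)

Fixpoint:
  val[0] = [1,6]
  val[1] = [0,4]
  val[2] = [1,6]
  val[3] = [-3,6]
  val[4] = [2,6]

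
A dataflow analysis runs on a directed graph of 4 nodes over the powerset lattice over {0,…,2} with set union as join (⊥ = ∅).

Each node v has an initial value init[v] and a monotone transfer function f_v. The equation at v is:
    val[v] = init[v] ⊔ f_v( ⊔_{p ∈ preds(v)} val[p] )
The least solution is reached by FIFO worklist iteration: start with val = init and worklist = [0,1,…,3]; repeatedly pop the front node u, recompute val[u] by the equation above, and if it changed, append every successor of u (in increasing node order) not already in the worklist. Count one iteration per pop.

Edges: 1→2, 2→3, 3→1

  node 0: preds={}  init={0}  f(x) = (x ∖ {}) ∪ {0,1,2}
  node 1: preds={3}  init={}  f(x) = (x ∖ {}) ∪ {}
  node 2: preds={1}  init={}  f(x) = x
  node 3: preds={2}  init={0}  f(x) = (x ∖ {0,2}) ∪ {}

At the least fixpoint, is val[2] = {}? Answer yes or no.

no

Worklist (4 pops):
  #1 pop 0: in={} → {0,1,2} (was {0}); enqueue []
  #2 pop 1: in={0} → {0} (was {}); enqueue []
  #3 pop 2: in={0} → {0} (was {}); enqueue []
  #4 pop 3: in={0} → {0} (no change)

Fixpoint:
  val[0] = {0,1,2}
  val[1] = {0}
  val[2] = {0}
  val[3] = {0}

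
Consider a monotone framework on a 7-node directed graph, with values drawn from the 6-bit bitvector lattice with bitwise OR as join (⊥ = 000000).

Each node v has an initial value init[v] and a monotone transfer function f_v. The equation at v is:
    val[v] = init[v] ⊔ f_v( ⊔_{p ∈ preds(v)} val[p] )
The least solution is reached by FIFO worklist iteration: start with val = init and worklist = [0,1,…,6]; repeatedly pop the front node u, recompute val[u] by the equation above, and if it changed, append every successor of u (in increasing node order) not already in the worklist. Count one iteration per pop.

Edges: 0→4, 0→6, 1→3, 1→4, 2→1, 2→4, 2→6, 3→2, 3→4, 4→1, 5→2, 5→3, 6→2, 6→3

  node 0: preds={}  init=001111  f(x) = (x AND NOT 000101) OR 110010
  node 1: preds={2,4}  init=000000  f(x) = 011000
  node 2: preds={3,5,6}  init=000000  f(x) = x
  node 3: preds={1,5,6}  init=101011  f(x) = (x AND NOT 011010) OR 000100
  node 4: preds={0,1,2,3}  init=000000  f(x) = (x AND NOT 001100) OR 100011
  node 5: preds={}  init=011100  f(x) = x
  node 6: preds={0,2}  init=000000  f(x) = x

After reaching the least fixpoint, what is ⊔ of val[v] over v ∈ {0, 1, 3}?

111111

Iteration log — 10 steps:
  step 1. node 0  ⊔preds=000000  new=111111  old=001111  +wl: 
  step 2. node 1  ⊔preds=000000  new=011000  old=000000  +wl: 
  step 3. node 2  ⊔preds=111111  new=111111  old=000000  +wl: 1
  step 4. node 3  ⊔preds=011100  new=101111  old=101011  +wl: 2
  step 5. node 4  ⊔preds=111111  new=110011  old=000000  +wl: 
  step 6. node 5  ⊔preds=000000  new=011100  stable
  step 7. node 6  ⊔preds=111111  new=111111  old=000000  +wl: 3
  step 8. node 1  ⊔preds=111111  new=011000  stable
  step 9. node 2  ⊔preds=111111  new=111111  stable
  step 10. node 3  ⊔preds=111111  new=101111  stable

Least fixpoint reached:
  node 0: 111111
  node 1: 011000
  node 2: 111111
  node 3: 101111
  node 4: 110011
  node 5: 011100
  node 6: 111111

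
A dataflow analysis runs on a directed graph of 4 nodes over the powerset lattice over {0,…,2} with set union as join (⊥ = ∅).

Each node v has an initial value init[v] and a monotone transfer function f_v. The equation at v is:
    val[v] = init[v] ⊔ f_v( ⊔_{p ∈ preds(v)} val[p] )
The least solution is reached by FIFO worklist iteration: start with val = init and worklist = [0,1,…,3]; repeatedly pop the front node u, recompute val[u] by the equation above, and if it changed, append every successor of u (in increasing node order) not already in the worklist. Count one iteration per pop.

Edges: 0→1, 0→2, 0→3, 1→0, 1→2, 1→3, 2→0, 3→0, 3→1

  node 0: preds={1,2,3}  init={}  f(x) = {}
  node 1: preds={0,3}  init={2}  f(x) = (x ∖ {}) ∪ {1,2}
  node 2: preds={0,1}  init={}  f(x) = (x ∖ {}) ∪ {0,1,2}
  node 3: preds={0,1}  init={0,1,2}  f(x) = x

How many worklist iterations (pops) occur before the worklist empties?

Trace (5 dequeues):
  [1] u=0 | in {0,1,2} | out {} | ==
  [2] u=1 | in {0,1,2} | out {0,1,2} | prev {2} | push {0}
  [3] u=2 | in {0,1,2} | out {0,1,2} | prev {} | push {}
  [4] u=3 | in {0,1,2} | out {0,1,2} | ==
  [5] u=0 | in {0,1,2} | out {} | ==

Converged values:
  [0] {}
  [1] {0,1,2}
  [2] {0,1,2}
  [3] {0,1,2}

5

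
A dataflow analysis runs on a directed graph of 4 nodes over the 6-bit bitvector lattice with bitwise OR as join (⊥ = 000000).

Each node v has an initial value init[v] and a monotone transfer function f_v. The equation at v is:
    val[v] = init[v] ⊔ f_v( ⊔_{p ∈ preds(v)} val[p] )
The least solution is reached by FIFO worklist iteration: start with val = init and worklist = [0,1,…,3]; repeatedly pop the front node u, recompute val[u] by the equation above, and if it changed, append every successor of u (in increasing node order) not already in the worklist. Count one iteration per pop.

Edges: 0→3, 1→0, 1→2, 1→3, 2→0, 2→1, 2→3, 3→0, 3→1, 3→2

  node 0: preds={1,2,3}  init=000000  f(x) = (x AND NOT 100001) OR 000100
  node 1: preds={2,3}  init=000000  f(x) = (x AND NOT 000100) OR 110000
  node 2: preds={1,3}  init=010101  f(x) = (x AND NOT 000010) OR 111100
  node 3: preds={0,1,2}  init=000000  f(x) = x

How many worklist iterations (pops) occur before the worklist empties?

9

Iteration log — 9 steps:
  step 1. node 0  ⊔preds=010101  new=010100  old=000000  +wl: 
  step 2. node 1  ⊔preds=010101  new=110001  old=000000  +wl: 0
  step 3. node 2  ⊔preds=110001  new=111101  old=010101  +wl: 1
  step 4. node 3  ⊔preds=111101  new=111101  old=000000  +wl: 2
  step 5. node 0  ⊔preds=111101  new=011100  old=010100  +wl: 3
  step 6. node 1  ⊔preds=111101  new=111001  old=110001  +wl: 0
  step 7. node 2  ⊔preds=111101  new=111101  stable
  step 8. node 3  ⊔preds=111101  new=111101  stable
  step 9. node 0  ⊔preds=111101  new=011100  stable

Least fixpoint reached:
  node 0: 011100
  node 1: 111001
  node 2: 111101
  node 3: 111101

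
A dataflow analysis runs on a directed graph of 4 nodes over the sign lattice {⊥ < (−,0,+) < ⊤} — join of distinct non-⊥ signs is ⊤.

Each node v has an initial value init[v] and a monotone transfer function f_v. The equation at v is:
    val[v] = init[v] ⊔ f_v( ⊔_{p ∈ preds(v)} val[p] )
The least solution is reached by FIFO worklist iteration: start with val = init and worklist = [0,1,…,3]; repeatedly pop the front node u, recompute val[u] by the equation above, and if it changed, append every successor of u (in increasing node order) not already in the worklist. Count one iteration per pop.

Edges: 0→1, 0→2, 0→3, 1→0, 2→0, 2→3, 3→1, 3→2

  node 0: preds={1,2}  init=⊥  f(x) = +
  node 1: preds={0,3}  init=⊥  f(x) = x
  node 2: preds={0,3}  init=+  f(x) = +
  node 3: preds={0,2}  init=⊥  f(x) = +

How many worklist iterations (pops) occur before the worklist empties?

Worklist (7 pops):
  #1 pop 0: in=+ → + (was ⊥); enqueue []
  #2 pop 1: in=+ → + (was ⊥); enqueue [0]
  #3 pop 2: in=+ → + (no change)
  #4 pop 3: in=+ → + (was ⊥); enqueue [1,2]
  #5 pop 0: in=+ → + (no change)
  #6 pop 1: in=+ → + (no change)
  #7 pop 2: in=+ → + (no change)

Fixpoint:
  val[0] = +
  val[1] = +
  val[2] = +
  val[3] = +

7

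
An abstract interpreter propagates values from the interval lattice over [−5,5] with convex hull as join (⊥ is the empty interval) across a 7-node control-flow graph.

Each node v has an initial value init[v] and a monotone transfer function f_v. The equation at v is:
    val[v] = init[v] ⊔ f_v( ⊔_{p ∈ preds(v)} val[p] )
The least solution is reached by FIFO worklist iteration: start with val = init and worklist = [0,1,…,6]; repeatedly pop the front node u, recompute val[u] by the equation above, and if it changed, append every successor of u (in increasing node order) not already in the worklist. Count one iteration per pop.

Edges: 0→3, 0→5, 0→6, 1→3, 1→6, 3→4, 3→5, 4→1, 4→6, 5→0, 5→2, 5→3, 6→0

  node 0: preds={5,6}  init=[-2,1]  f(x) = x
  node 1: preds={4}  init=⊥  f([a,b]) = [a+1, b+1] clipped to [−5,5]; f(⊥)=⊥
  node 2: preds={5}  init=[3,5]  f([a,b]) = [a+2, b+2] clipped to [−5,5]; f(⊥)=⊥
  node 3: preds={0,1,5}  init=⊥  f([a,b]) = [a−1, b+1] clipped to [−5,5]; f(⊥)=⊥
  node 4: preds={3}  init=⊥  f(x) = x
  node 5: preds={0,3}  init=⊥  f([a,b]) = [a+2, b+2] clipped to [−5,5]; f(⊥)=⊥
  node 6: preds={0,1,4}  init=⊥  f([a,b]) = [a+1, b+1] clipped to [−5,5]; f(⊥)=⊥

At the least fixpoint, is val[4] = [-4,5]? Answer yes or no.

Trace (21 dequeues):
  [1] u=0 | in ⊥ | out [-2,1] | ==
  [2] u=1 | in ⊥ | out ⊥ | ==
  [3] u=2 | in ⊥ | out [3,5] | ==
  [4] u=3 | in [-2,1] | out [-3,2] | prev ⊥ | push {}
  [5] u=4 | in [-3,2] | out [-3,2] | prev ⊥ | push {1}
  [6] u=5 | in [-3,2] | out [-1,4] | prev ⊥ | push {0,2,3}
  [7] u=6 | in [-3,2] | out [-2,3] | prev ⊥ | push {}
  [8] u=1 | in [-3,2] | out [-2,3] | prev ⊥ | push {6}
  [9] u=0 | in [-2,4] | out [-2,4] | prev [-2,1] | push {5}
  [10] u=2 | in [-1,4] | out [1,5] | prev [3,5] | push {}
  [11] u=3 | in [-2,4] | out [-3,5] | prev [-3,2] | push {4}
  [12] u=6 | in [-3,4] | out [-2,5] | prev [-2,3] | push {0}
  [13] u=5 | in [-3,5] | out [-1,5] | prev [-1,4] | push {2,3}
  [14] u=4 | in [-3,5] | out [-3,5] | prev [-3,2] | push {1,6}
  [15] u=0 | in [-2,5] | out [-2,5] | prev [-2,4] | push {5}
  [16] u=2 | in [-1,5] | out [1,5] | ==
  [17] u=3 | in [-2,5] | out [-3,5] | ==
  [18] u=1 | in [-3,5] | out [-2,5] | prev [-2,3] | push {3}
  [19] u=6 | in [-3,5] | out [-2,5] | ==
  [20] u=5 | in [-3,5] | out [-1,5] | ==
  [21] u=3 | in [-2,5] | out [-3,5] | ==

Converged values:
  [0] [-2,5]
  [1] [-2,5]
  [2] [1,5]
  [3] [-3,5]
  [4] [-3,5]
  [5] [-1,5]
  [6] [-2,5]

no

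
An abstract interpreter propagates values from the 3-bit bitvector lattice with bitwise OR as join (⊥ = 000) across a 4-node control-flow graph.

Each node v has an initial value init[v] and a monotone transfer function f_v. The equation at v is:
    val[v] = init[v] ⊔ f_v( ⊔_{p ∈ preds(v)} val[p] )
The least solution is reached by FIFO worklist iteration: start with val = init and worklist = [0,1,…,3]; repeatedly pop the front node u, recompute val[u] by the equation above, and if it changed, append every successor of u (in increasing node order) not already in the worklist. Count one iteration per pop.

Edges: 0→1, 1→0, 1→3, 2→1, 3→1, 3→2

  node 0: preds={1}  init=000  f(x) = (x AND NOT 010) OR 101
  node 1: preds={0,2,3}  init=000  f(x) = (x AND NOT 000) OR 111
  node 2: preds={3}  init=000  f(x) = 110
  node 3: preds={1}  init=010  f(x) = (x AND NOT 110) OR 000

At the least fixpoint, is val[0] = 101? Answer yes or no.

yes

Worklist (7 pops):
  #1 pop 0: in=000 → 101 (was 000); enqueue []
  #2 pop 1: in=111 → 111 (was 000); enqueue [0]
  #3 pop 2: in=010 → 110 (was 000); enqueue [1]
  #4 pop 3: in=111 → 011 (was 010); enqueue [2]
  #5 pop 0: in=111 → 101 (no change)
  #6 pop 1: in=111 → 111 (no change)
  #7 pop 2: in=011 → 110 (no change)

Fixpoint:
  val[0] = 101
  val[1] = 111
  val[2] = 110
  val[3] = 011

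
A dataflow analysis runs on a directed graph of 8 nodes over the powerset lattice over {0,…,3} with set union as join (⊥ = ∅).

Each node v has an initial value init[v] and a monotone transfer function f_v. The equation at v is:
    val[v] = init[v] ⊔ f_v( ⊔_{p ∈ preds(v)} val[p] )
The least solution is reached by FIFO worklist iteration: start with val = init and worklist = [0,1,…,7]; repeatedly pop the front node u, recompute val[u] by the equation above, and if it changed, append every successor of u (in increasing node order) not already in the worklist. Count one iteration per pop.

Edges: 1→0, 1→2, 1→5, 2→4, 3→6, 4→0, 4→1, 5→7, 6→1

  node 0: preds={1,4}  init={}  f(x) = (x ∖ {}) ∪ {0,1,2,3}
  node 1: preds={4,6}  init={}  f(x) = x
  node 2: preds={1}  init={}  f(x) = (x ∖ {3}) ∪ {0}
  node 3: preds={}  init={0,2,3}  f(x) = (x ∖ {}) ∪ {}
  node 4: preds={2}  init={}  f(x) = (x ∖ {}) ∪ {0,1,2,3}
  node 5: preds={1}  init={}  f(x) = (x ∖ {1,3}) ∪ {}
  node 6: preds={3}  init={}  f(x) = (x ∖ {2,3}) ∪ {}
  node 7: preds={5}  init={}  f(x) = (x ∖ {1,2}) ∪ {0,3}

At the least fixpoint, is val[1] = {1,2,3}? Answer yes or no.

Trace (15 dequeues):
  [1] u=0 | in {} | out {0,1,2,3} | prev {} | push {}
  [2] u=1 | in {} | out {} | ==
  [3] u=2 | in {} | out {0} | prev {} | push {}
  [4] u=3 | in {} | out {0,2,3} | ==
  [5] u=4 | in {0} | out {0,1,2,3} | prev {} | push {0,1}
  [6] u=5 | in {} | out {} | ==
  [7] u=6 | in {0,2,3} | out {0} | prev {} | push {}
  [8] u=7 | in {} | out {0,3} | prev {} | push {}
  [9] u=0 | in {0,1,2,3} | out {0,1,2,3} | ==
  [10] u=1 | in {0,1,2,3} | out {0,1,2,3} | prev {} | push {0,2,5}
  [11] u=0 | in {0,1,2,3} | out {0,1,2,3} | ==
  [12] u=2 | in {0,1,2,3} | out {0,1,2} | prev {0} | push {4}
  [13] u=5 | in {0,1,2,3} | out {0,2} | prev {} | push {7}
  [14] u=4 | in {0,1,2} | out {0,1,2,3} | ==
  [15] u=7 | in {0,2} | out {0,3} | ==

Converged values:
  [0] {0,1,2,3}
  [1] {0,1,2,3}
  [2] {0,1,2}
  [3] {0,2,3}
  [4] {0,1,2,3}
  [5] {0,2}
  [6] {0}
  [7] {0,3}

no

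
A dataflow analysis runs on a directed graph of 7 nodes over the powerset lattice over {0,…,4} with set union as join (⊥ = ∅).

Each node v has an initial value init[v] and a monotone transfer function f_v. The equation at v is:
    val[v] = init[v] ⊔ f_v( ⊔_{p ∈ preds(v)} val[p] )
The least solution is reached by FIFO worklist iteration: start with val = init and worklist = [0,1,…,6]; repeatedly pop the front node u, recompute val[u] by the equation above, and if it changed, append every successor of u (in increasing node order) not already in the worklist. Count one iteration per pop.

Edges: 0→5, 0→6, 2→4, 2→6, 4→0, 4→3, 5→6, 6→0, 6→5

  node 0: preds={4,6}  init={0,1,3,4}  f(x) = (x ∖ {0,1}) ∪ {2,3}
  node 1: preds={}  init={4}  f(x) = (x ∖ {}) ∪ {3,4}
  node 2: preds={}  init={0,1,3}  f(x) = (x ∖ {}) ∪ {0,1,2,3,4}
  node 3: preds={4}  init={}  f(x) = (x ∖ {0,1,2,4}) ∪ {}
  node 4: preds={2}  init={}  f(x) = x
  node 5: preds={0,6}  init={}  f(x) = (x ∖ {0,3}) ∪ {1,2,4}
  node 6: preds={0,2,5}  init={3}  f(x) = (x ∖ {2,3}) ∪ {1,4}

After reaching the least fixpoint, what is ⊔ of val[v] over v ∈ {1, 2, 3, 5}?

{0,1,2,3,4}

Worklist (10 pops):
  #1 pop 0: in={3} → {0,1,2,3,4} (was {0,1,3,4}); enqueue []
  #2 pop 1: in={} → {3,4} (was {4}); enqueue []
  #3 pop 2: in={} → {0,1,2,3,4} (was {0,1,3}); enqueue []
  #4 pop 3: in={} → {} (no change)
  #5 pop 4: in={0,1,2,3,4} → {0,1,2,3,4} (was {}); enqueue [0,3]
  #6 pop 5: in={0,1,2,3,4} → {1,2,4} (was {}); enqueue []
  #7 pop 6: in={0,1,2,3,4} → {0,1,3,4} (was {3}); enqueue [5]
  #8 pop 0: in={0,1,2,3,4} → {0,1,2,3,4} (no change)
  #9 pop 3: in={0,1,2,3,4} → {3} (was {}); enqueue []
  #10 pop 5: in={0,1,2,3,4} → {1,2,4} (no change)

Fixpoint:
  val[0] = {0,1,2,3,4}
  val[1] = {3,4}
  val[2] = {0,1,2,3,4}
  val[3] = {3}
  val[4] = {0,1,2,3,4}
  val[5] = {1,2,4}
  val[6] = {0,1,3,4}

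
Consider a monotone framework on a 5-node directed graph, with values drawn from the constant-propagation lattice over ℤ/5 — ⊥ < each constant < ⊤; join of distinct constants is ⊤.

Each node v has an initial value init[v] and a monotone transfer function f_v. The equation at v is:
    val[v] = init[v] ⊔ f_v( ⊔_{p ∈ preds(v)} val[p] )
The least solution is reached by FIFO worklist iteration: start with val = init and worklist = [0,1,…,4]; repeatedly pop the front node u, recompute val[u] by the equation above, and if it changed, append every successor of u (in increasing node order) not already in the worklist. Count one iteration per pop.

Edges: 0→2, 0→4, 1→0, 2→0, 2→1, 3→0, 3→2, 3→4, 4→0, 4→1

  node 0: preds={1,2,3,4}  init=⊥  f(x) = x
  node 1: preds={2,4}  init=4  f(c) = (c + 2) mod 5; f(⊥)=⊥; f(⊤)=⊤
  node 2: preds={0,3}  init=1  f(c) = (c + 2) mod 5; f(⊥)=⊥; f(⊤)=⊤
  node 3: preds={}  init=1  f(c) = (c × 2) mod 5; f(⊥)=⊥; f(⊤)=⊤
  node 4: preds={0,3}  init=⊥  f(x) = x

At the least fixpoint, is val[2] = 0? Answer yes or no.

no

Trace (7 dequeues):
  [1] u=0 | in ⊤ | out ⊤ | prev ⊥ | push {}
  [2] u=1 | in 1 | out ⊤ | prev 4 | push {0}
  [3] u=2 | in ⊤ | out ⊤ | prev 1 | push {1}
  [4] u=3 | in ⊥ | out 1 | ==
  [5] u=4 | in ⊤ | out ⊤ | prev ⊥ | push {}
  [6] u=0 | in ⊤ | out ⊤ | ==
  [7] u=1 | in ⊤ | out ⊤ | ==

Converged values:
  [0] ⊤
  [1] ⊤
  [2] ⊤
  [3] 1
  [4] ⊤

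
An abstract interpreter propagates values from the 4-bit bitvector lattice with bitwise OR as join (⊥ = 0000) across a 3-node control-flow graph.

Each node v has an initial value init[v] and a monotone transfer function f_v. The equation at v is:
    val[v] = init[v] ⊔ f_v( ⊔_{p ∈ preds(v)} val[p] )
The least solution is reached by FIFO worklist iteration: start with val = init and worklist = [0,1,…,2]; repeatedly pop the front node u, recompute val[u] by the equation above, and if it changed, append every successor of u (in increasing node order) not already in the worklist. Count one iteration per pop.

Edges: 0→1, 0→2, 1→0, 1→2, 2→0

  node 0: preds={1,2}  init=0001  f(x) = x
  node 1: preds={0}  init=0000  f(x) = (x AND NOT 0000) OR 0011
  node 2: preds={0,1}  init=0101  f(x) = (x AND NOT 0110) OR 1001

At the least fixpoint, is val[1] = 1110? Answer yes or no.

no

Worklist (7 pops):
  #1 pop 0: in=0101 → 0101 (was 0001); enqueue []
  #2 pop 1: in=0101 → 0111 (was 0000); enqueue [0]
  #3 pop 2: in=0111 → 1101 (was 0101); enqueue []
  #4 pop 0: in=1111 → 1111 (was 0101); enqueue [1,2]
  #5 pop 1: in=1111 → 1111 (was 0111); enqueue [0]
  #6 pop 2: in=1111 → 1101 (no change)
  #7 pop 0: in=1111 → 1111 (no change)

Fixpoint:
  val[0] = 1111
  val[1] = 1111
  val[2] = 1101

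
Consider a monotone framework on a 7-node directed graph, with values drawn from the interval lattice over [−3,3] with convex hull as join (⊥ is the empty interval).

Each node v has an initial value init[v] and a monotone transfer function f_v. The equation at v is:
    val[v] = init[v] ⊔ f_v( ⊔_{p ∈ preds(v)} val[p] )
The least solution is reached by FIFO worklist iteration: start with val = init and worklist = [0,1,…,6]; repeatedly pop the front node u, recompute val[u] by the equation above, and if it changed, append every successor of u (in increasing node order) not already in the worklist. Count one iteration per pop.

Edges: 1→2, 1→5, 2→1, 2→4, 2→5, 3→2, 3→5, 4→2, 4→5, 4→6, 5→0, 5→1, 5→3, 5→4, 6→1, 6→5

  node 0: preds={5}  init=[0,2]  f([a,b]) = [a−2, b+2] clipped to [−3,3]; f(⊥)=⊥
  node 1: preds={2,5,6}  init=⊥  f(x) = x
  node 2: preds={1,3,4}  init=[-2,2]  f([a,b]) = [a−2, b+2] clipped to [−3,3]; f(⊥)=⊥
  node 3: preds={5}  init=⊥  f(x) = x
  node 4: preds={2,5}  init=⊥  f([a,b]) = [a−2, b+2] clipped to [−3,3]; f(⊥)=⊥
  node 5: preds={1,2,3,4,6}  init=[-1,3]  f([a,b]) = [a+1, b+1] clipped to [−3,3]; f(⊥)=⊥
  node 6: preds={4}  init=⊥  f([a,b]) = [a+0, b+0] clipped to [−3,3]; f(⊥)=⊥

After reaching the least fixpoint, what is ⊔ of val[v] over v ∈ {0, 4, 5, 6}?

[-3,3]

Trace (14 dequeues):
  [1] u=0 | in [-1,3] | out [-3,3] | prev [0,2] | push {}
  [2] u=1 | in [-2,3] | out [-2,3] | prev ⊥ | push {}
  [3] u=2 | in [-2,3] | out [-3,3] | prev [-2,2] | push {1}
  [4] u=3 | in [-1,3] | out [-1,3] | prev ⊥ | push {2}
  [5] u=4 | in [-3,3] | out [-3,3] | prev ⊥ | push {}
  [6] u=5 | in [-3,3] | out [-2,3] | prev [-1,3] | push {0,3,4}
  [7] u=6 | in [-3,3] | out [-3,3] | prev ⊥ | push {5}
  [8] u=1 | in [-3,3] | out [-3,3] | prev [-2,3] | push {}
  [9] u=2 | in [-3,3] | out [-3,3] | ==
  [10] u=0 | in [-2,3] | out [-3,3] | ==
  [11] u=3 | in [-2,3] | out [-2,3] | prev [-1,3] | push {2}
  [12] u=4 | in [-3,3] | out [-3,3] | ==
  [13] u=5 | in [-3,3] | out [-2,3] | ==
  [14] u=2 | in [-3,3] | out [-3,3] | ==

Converged values:
  [0] [-3,3]
  [1] [-3,3]
  [2] [-3,3]
  [3] [-2,3]
  [4] [-3,3]
  [5] [-2,3]
  [6] [-3,3]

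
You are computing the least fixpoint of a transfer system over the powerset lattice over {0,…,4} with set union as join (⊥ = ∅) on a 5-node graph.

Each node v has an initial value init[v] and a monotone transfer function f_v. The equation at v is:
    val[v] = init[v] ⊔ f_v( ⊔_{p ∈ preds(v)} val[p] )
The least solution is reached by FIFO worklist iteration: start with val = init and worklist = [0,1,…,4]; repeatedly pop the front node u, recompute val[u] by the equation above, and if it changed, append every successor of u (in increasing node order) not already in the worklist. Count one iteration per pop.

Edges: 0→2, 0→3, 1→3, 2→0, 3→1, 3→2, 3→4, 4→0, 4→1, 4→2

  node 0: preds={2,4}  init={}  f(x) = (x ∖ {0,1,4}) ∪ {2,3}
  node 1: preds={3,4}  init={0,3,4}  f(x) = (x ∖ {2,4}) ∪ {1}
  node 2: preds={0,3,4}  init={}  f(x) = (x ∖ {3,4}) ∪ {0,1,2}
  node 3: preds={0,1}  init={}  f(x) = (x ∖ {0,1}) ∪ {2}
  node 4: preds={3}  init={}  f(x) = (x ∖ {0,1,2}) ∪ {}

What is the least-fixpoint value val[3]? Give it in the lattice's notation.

Worklist (8 pops):
  #1 pop 0: in={} → {2,3} (was {}); enqueue []
  #2 pop 1: in={} → {0,1,3,4} (was {0,3,4}); enqueue []
  #3 pop 2: in={2,3} → {0,1,2} (was {}); enqueue [0]
  #4 pop 3: in={0,1,2,3,4} → {2,3,4} (was {}); enqueue [1,2]
  #5 pop 4: in={2,3,4} → {3,4} (was {}); enqueue []
  #6 pop 0: in={0,1,2,3,4} → {2,3} (no change)
  #7 pop 1: in={2,3,4} → {0,1,3,4} (no change)
  #8 pop 2: in={2,3,4} → {0,1,2} (no change)

Fixpoint:
  val[0] = {2,3}
  val[1] = {0,1,3,4}
  val[2] = {0,1,2}
  val[3] = {2,3,4}
  val[4] = {3,4}

{2,3,4}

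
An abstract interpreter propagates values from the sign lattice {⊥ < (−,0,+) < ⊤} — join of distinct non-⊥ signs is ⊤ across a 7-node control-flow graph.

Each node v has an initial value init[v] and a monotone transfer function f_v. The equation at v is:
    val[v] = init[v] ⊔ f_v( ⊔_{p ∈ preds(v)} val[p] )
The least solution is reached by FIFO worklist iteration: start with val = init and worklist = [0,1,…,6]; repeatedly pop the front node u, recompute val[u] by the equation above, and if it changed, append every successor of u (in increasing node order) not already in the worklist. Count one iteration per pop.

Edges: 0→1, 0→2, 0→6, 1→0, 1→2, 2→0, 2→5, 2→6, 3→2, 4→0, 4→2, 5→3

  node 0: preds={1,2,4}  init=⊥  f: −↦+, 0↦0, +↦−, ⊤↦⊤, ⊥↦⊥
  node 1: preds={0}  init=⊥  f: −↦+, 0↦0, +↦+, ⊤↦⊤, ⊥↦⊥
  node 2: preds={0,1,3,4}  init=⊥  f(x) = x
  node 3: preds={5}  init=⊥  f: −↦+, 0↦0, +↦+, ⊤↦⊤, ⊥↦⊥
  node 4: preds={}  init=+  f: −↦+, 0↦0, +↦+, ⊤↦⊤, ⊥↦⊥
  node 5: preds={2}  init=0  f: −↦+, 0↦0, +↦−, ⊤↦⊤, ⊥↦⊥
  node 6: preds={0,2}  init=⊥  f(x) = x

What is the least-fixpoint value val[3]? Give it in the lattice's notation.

⊤

Worklist (14 pops):
  #1 pop 0: in=+ → − (was ⊥); enqueue []
  #2 pop 1: in=− → + (was ⊥); enqueue [0]
  #3 pop 2: in=⊤ → ⊤ (was ⊥); enqueue []
  #4 pop 3: in=0 → 0 (was ⊥); enqueue [2]
  #5 pop 4: in=⊥ → + (no change)
  #6 pop 5: in=⊤ → ⊤ (was 0); enqueue [3]
  #7 pop 6: in=⊤ → ⊤ (was ⊥); enqueue []
  #8 pop 0: in=⊤ → ⊤ (was −); enqueue [1,6]
  #9 pop 2: in=⊤ → ⊤ (no change)
  #10 pop 3: in=⊤ → ⊤ (was 0); enqueue [2]
  #11 pop 1: in=⊤ → ⊤ (was +); enqueue [0]
  #12 pop 6: in=⊤ → ⊤ (no change)
  #13 pop 2: in=⊤ → ⊤ (no change)
  #14 pop 0: in=⊤ → ⊤ (no change)

Fixpoint:
  val[0] = ⊤
  val[1] = ⊤
  val[2] = ⊤
  val[3] = ⊤
  val[4] = +
  val[5] = ⊤
  val[6] = ⊤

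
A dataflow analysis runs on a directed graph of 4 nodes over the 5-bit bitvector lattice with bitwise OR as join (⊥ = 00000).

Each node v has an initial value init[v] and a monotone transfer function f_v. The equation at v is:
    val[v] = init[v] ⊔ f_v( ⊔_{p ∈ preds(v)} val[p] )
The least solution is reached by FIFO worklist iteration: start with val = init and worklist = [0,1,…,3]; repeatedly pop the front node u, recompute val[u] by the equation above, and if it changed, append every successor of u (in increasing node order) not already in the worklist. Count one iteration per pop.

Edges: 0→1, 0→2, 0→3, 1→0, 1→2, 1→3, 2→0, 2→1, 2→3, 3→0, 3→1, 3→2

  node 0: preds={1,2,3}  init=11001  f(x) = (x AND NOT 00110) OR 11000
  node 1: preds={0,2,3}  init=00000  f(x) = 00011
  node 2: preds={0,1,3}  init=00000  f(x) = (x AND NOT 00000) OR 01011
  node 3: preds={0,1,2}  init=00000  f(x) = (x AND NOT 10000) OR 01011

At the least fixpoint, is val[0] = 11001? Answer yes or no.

yes

Iteration log — 7 steps:
  step 1. node 0  ⊔preds=00000  new=11001  stable
  step 2. node 1  ⊔preds=11001  new=00011  old=00000  +wl: 0
  step 3. node 2  ⊔preds=11011  new=11011  old=00000  +wl: 1
  step 4. node 3  ⊔preds=11011  new=01011  old=00000  +wl: 2
  step 5. node 0  ⊔preds=11011  new=11001  stable
  step 6. node 1  ⊔preds=11011  new=00011  stable
  step 7. node 2  ⊔preds=11011  new=11011  stable

Least fixpoint reached:
  node 0: 11001
  node 1: 00011
  node 2: 11011
  node 3: 01011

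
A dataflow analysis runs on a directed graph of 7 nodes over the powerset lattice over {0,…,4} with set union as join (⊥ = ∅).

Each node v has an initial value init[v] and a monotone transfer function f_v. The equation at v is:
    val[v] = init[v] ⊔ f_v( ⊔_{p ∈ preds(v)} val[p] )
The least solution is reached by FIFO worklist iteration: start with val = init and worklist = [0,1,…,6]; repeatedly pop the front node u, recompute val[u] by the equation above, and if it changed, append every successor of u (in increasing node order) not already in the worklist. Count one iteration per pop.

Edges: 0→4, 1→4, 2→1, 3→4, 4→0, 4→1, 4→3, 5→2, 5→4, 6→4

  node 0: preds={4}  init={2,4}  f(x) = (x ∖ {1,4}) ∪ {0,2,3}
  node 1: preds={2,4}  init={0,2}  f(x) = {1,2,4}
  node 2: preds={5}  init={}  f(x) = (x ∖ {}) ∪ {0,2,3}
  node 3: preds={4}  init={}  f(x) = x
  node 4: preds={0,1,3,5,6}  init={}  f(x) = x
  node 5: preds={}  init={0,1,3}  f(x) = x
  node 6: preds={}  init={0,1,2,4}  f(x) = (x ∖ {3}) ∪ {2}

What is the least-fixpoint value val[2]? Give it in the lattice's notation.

Trace (11 dequeues):
  [1] u=0 | in {} | out {0,2,3,4} | prev {2,4} | push {}
  [2] u=1 | in {} | out {0,1,2,4} | prev {0,2} | push {}
  [3] u=2 | in {0,1,3} | out {0,1,2,3} | prev {} | push {1}
  [4] u=3 | in {} | out {} | ==
  [5] u=4 | in {0,1,2,3,4} | out {0,1,2,3,4} | prev {} | push {0,3}
  [6] u=5 | in {} | out {0,1,3} | ==
  [7] u=6 | in {} | out {0,1,2,4} | ==
  [8] u=1 | in {0,1,2,3,4} | out {0,1,2,4} | ==
  [9] u=0 | in {0,1,2,3,4} | out {0,2,3,4} | ==
  [10] u=3 | in {0,1,2,3,4} | out {0,1,2,3,4} | prev {} | push {4}
  [11] u=4 | in {0,1,2,3,4} | out {0,1,2,3,4} | ==

Converged values:
  [0] {0,2,3,4}
  [1] {0,1,2,4}
  [2] {0,1,2,3}
  [3] {0,1,2,3,4}
  [4] {0,1,2,3,4}
  [5] {0,1,3}
  [6] {0,1,2,4}

{0,1,2,3}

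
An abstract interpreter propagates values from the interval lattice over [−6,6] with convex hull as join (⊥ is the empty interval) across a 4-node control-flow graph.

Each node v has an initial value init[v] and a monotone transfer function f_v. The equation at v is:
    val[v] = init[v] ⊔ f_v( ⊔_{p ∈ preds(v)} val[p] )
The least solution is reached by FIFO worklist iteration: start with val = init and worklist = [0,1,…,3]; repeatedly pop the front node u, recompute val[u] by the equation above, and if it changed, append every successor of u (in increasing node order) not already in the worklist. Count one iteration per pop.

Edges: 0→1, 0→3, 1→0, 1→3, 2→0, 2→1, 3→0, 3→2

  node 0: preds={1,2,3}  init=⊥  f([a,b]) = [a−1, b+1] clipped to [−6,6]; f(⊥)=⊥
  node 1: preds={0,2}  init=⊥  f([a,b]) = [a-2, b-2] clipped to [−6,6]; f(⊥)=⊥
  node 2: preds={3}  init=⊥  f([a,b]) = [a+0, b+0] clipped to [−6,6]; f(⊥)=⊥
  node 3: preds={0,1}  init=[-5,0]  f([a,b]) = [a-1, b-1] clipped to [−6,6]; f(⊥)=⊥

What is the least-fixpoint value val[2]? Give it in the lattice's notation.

[-6,0]

Trace (9 dequeues):
  [1] u=0 | in [-5,0] | out [-6,1] | prev ⊥ | push {}
  [2] u=1 | in [-6,1] | out [-6,-1] | prev ⊥ | push {0}
  [3] u=2 | in [-5,0] | out [-5,0] | prev ⊥ | push {1}
  [4] u=3 | in [-6,1] | out [-6,0] | prev [-5,0] | push {2}
  [5] u=0 | in [-6,0] | out [-6,1] | ==
  [6] u=1 | in [-6,1] | out [-6,-1] | ==
  [7] u=2 | in [-6,0] | out [-6,0] | prev [-5,0] | push {0,1}
  [8] u=0 | in [-6,0] | out [-6,1] | ==
  [9] u=1 | in [-6,1] | out [-6,-1] | ==

Converged values:
  [0] [-6,1]
  [1] [-6,-1]
  [2] [-6,0]
  [3] [-6,0]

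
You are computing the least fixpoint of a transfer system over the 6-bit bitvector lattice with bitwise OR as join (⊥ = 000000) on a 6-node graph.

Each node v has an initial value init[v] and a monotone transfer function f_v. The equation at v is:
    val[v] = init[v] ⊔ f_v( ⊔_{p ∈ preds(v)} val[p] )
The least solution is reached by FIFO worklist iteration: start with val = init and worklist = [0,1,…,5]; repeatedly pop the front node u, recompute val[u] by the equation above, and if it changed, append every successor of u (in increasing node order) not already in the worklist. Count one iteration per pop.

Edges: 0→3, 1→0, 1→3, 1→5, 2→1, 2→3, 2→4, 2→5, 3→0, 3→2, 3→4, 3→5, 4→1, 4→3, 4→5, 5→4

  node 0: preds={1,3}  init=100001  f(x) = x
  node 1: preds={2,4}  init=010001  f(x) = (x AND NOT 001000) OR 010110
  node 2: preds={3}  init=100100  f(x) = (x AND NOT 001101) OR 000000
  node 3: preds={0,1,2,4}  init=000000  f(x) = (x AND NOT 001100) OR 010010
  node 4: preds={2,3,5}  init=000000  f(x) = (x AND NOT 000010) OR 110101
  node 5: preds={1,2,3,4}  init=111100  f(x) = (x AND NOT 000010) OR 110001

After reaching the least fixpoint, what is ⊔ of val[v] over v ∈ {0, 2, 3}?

Trace (12 dequeues):
  [1] u=0 | in 010001 | out 110001 | prev 100001 | push {}
  [2] u=1 | in 100100 | out 110111 | prev 010001 | push {0}
  [3] u=2 | in 000000 | out 100100 | ==
  [4] u=3 | in 110111 | out 110011 | prev 000000 | push {2}
  [5] u=4 | in 111111 | out 111101 | prev 000000 | push {1,3}
  [6] u=5 | in 111111 | out 111101 | prev 111100 | push {4}
  [7] u=0 | in 110111 | out 110111 | prev 110001 | push {}
  [8] u=2 | in 110011 | out 110110 | prev 100100 | push {5}
  [9] u=1 | in 111111 | out 110111 | ==
  [10] u=3 | in 111111 | out 110011 | ==
  [11] u=4 | in 111111 | out 111101 | ==
  [12] u=5 | in 111111 | out 111101 | ==

Converged values:
  [0] 110111
  [1] 110111
  [2] 110110
  [3] 110011
  [4] 111101
  [5] 111101

110111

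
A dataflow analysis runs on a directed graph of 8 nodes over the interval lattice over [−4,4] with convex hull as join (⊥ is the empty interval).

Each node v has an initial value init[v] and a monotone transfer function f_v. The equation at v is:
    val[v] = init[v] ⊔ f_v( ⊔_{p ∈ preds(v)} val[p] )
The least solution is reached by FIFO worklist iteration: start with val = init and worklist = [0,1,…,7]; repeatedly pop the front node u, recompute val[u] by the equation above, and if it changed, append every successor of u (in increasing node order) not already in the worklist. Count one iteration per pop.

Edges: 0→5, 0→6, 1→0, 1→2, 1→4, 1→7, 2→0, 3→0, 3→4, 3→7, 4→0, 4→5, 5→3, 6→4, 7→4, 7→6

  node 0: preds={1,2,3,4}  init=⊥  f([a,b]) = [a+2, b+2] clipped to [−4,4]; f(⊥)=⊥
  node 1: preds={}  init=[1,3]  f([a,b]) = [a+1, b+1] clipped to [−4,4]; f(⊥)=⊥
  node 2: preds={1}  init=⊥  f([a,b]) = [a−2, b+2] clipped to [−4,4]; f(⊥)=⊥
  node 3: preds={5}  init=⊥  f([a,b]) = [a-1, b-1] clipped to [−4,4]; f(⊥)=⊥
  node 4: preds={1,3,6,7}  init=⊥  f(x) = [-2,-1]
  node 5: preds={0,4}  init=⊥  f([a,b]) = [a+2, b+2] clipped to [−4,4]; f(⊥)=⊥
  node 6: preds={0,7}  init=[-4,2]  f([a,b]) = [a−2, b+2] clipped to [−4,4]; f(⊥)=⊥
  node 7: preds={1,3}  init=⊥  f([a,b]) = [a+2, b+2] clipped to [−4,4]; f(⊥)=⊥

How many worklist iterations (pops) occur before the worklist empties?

Trace (17 dequeues):
  [1] u=0 | in [1,3] | out [3,4] | prev ⊥ | push {}
  [2] u=1 | in ⊥ | out [1,3] | ==
  [3] u=2 | in [1,3] | out [-1,4] | prev ⊥ | push {0}
  [4] u=3 | in ⊥ | out ⊥ | ==
  [5] u=4 | in [-4,3] | out [-2,-1] | prev ⊥ | push {}
  [6] u=5 | in [-2,4] | out [0,4] | prev ⊥ | push {3}
  [7] u=6 | in [3,4] | out [-4,4] | prev [-4,2] | push {4}
  [8] u=7 | in [1,3] | out [3,4] | prev ⊥ | push {6}
  [9] u=0 | in [-2,4] | out [0,4] | prev [3,4] | push {5}
  [10] u=3 | in [0,4] | out [-1,3] | prev ⊥ | push {0,7}
  [11] u=4 | in [-4,4] | out [-2,-1] | ==
  [12] u=6 | in [0,4] | out [-4,4] | ==
  [13] u=5 | in [-2,4] | out [0,4] | ==
  [14] u=0 | in [-2,4] | out [0,4] | ==
  [15] u=7 | in [-1,3] | out [1,4] | prev [3,4] | push {4,6}
  [16] u=4 | in [-4,4] | out [-2,-1] | ==
  [17] u=6 | in [0,4] | out [-4,4] | ==

Converged values:
  [0] [0,4]
  [1] [1,3]
  [2] [-1,4]
  [3] [-1,3]
  [4] [-2,-1]
  [5] [0,4]
  [6] [-4,4]
  [7] [1,4]

17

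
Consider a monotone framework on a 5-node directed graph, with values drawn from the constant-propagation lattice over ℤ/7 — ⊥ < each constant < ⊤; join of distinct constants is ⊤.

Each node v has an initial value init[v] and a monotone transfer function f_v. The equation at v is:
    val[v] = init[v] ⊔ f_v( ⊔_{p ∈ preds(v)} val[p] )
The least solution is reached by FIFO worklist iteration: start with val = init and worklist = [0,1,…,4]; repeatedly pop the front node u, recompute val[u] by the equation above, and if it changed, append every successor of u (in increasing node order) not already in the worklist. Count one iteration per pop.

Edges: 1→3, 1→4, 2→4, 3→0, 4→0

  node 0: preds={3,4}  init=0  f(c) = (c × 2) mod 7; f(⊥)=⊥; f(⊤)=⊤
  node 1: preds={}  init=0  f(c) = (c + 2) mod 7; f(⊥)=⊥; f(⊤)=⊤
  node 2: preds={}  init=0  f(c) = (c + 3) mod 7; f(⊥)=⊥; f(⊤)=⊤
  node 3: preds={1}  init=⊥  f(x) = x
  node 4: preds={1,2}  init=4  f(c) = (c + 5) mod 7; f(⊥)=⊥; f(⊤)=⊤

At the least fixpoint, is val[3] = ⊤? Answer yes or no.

Trace (6 dequeues):
  [1] u=0 | in 4 | out ⊤ | prev 0 | push {}
  [2] u=1 | in ⊥ | out 0 | ==
  [3] u=2 | in ⊥ | out 0 | ==
  [4] u=3 | in 0 | out 0 | prev ⊥ | push {0}
  [5] u=4 | in 0 | out ⊤ | prev 4 | push {}
  [6] u=0 | in ⊤ | out ⊤ | ==

Converged values:
  [0] ⊤
  [1] 0
  [2] 0
  [3] 0
  [4] ⊤

no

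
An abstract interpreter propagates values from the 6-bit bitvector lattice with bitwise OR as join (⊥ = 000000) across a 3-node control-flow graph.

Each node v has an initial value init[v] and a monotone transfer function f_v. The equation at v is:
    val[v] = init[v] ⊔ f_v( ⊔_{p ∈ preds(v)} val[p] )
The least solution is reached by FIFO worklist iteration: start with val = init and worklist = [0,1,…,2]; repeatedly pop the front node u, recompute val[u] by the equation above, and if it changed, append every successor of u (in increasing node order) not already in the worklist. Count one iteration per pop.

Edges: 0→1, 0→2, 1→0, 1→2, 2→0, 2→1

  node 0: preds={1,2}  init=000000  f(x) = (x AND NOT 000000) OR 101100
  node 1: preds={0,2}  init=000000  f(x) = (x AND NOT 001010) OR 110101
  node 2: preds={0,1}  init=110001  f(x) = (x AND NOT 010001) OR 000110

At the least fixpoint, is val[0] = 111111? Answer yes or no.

Trace (6 dequeues):
  [1] u=0 | in 110001 | out 111101 | prev 000000 | push {}
  [2] u=1 | in 111101 | out 110101 | prev 000000 | push {0}
  [3] u=2 | in 111101 | out 111111 | prev 110001 | push {1}
  [4] u=0 | in 111111 | out 111111 | prev 111101 | push {2}
  [5] u=1 | in 111111 | out 110101 | ==
  [6] u=2 | in 111111 | out 111111 | ==

Converged values:
  [0] 111111
  [1] 110101
  [2] 111111

yes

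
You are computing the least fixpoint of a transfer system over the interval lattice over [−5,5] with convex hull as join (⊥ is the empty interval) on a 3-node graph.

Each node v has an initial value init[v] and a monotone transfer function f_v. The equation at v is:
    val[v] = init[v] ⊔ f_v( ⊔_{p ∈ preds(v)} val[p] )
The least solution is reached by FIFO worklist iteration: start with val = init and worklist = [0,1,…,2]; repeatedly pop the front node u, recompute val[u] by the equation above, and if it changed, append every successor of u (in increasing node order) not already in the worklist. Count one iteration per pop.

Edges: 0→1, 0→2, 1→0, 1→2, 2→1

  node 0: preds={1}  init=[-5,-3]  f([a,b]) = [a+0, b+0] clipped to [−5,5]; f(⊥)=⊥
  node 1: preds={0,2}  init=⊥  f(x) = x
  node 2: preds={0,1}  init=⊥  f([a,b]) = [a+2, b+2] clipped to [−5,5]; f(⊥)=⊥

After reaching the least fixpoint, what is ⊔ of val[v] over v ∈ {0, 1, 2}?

[-5,5]

Worklist (17 pops):
  #1 pop 0: in=⊥ → [-5,-3] (no change)
  #2 pop 1: in=[-5,-3] → [-5,-3] (was ⊥); enqueue [0]
  #3 pop 2: in=[-5,-3] → [-3,-1] (was ⊥); enqueue [1]
  #4 pop 0: in=[-5,-3] → [-5,-3] (no change)
  #5 pop 1: in=[-5,-1] → [-5,-1] (was [-5,-3]); enqueue [0,2]
  #6 pop 0: in=[-5,-1] → [-5,-1] (was [-5,-3]); enqueue [1]
  #7 pop 2: in=[-5,-1] → [-3,1] (was [-3,-1]); enqueue []
  #8 pop 1: in=[-5,1] → [-5,1] (was [-5,-1]); enqueue [0,2]
  #9 pop 0: in=[-5,1] → [-5,1] (was [-5,-1]); enqueue [1]
  #10 pop 2: in=[-5,1] → [-3,3] (was [-3,1]); enqueue []
  #11 pop 1: in=[-5,3] → [-5,3] (was [-5,1]); enqueue [0,2]
  #12 pop 0: in=[-5,3] → [-5,3] (was [-5,1]); enqueue [1]
  #13 pop 2: in=[-5,3] → [-3,5] (was [-3,3]); enqueue []
  #14 pop 1: in=[-5,5] → [-5,5] (was [-5,3]); enqueue [0,2]
  #15 pop 0: in=[-5,5] → [-5,5] (was [-5,3]); enqueue [1]
  #16 pop 2: in=[-5,5] → [-3,5] (no change)
  #17 pop 1: in=[-5,5] → [-5,5] (no change)

Fixpoint:
  val[0] = [-5,5]
  val[1] = [-5,5]
  val[2] = [-3,5]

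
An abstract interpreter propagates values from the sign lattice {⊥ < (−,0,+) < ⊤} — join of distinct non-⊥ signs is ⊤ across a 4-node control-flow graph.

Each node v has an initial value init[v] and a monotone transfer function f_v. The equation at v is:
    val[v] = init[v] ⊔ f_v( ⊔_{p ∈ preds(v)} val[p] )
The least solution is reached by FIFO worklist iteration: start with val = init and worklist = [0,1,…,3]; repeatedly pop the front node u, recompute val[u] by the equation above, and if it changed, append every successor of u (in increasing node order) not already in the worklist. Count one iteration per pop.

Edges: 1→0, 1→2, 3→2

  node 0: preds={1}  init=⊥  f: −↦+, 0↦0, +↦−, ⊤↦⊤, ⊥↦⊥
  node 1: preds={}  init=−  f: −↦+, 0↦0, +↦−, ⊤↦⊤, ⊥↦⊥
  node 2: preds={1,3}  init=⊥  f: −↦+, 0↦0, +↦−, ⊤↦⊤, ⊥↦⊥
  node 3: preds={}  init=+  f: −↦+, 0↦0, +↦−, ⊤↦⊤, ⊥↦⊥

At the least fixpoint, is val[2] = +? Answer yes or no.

no

Worklist (4 pops):
  #1 pop 0: in=− → + (was ⊥); enqueue []
  #2 pop 1: in=⊥ → − (no change)
  #3 pop 2: in=⊤ → ⊤ (was ⊥); enqueue []
  #4 pop 3: in=⊥ → + (no change)

Fixpoint:
  val[0] = +
  val[1] = −
  val[2] = ⊤
  val[3] = +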